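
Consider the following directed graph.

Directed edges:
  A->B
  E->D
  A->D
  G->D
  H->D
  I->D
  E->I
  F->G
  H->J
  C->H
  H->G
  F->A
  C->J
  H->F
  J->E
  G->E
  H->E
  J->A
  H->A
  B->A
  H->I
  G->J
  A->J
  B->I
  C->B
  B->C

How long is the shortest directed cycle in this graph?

For each vertex v, BFS finds the shortest path from v back to v.
The shortest such closed walk is C → B → C, length 2.

2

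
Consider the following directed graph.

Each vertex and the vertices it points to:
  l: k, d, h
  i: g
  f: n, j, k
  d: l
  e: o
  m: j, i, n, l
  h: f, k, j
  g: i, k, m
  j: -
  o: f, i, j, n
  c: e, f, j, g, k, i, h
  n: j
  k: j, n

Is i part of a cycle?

i is on a cycle iff i can reach itself via ≥1 edge.
i → g → i — yes.

Yes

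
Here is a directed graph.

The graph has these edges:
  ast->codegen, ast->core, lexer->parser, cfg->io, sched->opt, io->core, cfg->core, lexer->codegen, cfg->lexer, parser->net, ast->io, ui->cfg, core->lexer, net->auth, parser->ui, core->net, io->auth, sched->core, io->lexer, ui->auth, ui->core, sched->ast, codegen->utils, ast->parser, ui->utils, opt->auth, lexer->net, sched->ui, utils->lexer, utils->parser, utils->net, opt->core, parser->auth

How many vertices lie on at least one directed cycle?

A vertex is on a directed cycle iff it belongs to a strongly connected component of size ≥ 2 (or has a self-loop).
The vertices on cycles are {io, ui, cfg, core, lexer, utils, parser, codegen} — 8 in total.

8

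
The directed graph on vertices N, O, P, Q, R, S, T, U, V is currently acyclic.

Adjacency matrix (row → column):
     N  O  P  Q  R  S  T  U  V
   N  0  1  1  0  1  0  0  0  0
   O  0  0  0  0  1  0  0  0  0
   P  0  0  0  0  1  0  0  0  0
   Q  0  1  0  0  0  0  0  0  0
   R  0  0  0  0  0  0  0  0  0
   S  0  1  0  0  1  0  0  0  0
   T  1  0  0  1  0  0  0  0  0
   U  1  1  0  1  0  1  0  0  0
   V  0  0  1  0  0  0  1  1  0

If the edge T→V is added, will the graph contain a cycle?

Yes

Adding T→V creates a cycle iff V can already reach T.
Path from V: V → T.
So V → … → T → V is a cycle.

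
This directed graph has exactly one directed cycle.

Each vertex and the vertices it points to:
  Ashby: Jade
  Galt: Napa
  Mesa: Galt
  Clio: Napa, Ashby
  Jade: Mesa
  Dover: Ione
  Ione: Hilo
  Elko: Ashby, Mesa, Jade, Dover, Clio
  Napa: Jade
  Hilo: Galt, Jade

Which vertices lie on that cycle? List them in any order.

DFS with gray/black marking from Mesa:
Mesa gray
  Galt gray
    Napa gray
      Jade gray
        Jade→Mesa: Mesa is gray → back edge
Back edge closes the cycle Mesa → Galt → Napa → Jade → Mesa; its vertices are {Galt, Jade, Mesa, Napa}.

Galt, Jade, Mesa, Napa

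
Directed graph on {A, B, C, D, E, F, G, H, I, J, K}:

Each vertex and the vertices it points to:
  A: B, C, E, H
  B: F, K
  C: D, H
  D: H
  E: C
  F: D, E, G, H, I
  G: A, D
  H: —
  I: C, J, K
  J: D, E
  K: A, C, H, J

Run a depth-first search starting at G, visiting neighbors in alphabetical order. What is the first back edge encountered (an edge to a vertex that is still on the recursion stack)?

F→G

DFS from G (visiting neighbors in alphabetical order); mark gray on enter, black on exit:
G gray
  A gray
    B gray
      F gray
        D gray
          H gray
          H black
        D black
        E gray
          C gray
            C→D: D black — skip
            C→H: H black — skip
          C black
        E black
        F→G: G is gray → back edge
First back edge: F → G.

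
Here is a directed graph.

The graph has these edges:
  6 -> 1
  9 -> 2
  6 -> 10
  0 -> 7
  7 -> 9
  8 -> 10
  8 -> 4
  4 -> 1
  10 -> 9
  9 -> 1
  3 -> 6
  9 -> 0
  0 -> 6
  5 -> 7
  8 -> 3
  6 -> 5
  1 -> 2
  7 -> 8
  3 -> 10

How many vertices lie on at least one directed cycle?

8

A vertex is on a directed cycle iff it belongs to a strongly connected component of size ≥ 2 (or has a self-loop).
The vertices on cycles are {0, 3, 5, 6, 7, 8, 9, 10} — 8 in total.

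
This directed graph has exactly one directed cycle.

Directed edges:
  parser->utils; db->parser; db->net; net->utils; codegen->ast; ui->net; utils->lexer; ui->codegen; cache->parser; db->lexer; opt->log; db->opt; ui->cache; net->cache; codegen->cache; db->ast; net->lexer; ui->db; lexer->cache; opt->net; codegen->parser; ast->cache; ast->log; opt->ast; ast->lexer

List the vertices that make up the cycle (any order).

cache, lexer, utils, parser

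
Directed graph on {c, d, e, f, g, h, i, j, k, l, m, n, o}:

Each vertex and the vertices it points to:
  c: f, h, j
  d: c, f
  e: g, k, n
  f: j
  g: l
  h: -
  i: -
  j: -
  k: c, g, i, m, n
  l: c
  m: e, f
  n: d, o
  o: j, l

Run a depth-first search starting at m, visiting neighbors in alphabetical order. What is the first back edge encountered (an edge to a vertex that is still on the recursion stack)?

k→m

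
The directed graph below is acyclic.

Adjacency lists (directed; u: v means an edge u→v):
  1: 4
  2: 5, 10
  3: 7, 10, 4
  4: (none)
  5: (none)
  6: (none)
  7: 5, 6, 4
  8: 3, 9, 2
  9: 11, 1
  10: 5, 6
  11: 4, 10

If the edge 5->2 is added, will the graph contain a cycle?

Adding 5→2 creates a cycle iff 2 can already reach 5.
Path from 2: 2 → 5.
So 2 → … → 5 → 2 is a cycle.

Yes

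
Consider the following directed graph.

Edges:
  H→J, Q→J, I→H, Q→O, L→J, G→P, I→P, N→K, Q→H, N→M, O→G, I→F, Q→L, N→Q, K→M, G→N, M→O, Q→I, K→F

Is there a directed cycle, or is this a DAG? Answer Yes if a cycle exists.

DFS with white/gray/black marking, starting from M:
M gray
  O gray
    G gray
      P gray
      P black
      N gray
        K gray
          K→M: M is gray → back edge
Back edge found, so a cycle exists: M → O → G → N → K → M.

Yes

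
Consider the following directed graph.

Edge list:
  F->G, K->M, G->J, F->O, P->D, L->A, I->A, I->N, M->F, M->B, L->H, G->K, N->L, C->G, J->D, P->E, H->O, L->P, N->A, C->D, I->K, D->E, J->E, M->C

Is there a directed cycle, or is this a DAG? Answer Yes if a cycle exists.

DFS with white/gray/black marking, starting from G:
G gray
  J gray
    D gray
      E gray
      E black
    D black
    J→E: E black — skip
  J black
  K gray
    M gray
      F gray
        O gray
        O black
        F→G: G is gray → back edge
Back edge found, so a cycle exists: G → K → M → F → G.

Yes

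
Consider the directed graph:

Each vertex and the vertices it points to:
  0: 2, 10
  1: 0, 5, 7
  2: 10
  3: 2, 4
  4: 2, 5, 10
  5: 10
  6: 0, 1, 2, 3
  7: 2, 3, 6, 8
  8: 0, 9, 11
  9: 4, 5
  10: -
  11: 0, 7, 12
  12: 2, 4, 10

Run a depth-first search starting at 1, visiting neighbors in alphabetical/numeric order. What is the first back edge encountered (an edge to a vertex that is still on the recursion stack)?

6->1

DFS from 1 (visiting neighbors in alphabetical/numeric order); mark gray on enter, black on exit:
1 gray
  0 gray
    2 gray
      10 gray
      10 black
    2 black
    0→10: 10 black — skip
  0 black
  5 gray
    5→10: 10 black — skip
  5 black
  7 gray
    7→2: 2 black — skip
    3 gray
      3→2: 2 black — skip
      4 gray
        4→2: 2 black — skip
        4→5: 5 black — skip
        4→10: 10 black — skip
      4 black
    3 black
    6 gray
      6→0: 0 black — skip
      6→1: 1 is gray → back edge
First back edge: 6 → 1.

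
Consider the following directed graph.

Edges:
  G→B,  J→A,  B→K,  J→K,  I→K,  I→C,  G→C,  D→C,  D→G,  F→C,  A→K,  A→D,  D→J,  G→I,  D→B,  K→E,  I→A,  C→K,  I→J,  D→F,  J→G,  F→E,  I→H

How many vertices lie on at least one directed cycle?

A vertex is on a directed cycle iff it belongs to a strongly connected component of size ≥ 2 (or has a self-loop).
The vertices on cycles are {A, D, G, I, J} — 5 in total.

5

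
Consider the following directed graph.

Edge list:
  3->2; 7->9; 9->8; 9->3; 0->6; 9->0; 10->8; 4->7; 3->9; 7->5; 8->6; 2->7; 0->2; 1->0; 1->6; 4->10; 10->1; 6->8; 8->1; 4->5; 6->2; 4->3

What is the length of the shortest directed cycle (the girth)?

2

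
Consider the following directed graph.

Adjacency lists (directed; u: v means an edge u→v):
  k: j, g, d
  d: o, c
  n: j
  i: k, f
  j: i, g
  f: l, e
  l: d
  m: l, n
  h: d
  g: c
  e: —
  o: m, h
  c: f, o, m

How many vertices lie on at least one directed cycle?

12

A vertex is on a directed cycle iff it belongs to a strongly connected component of size ≥ 2 (or has a self-loop).
The vertices on cycles are {c, d, f, g, h, i, j, k, l, m, n, o} — 12 in total.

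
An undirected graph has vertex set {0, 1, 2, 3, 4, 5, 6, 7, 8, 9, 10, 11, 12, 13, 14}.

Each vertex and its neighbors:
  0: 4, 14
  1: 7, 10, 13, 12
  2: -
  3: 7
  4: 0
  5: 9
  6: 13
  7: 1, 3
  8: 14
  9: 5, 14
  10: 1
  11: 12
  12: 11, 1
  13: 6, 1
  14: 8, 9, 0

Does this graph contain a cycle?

No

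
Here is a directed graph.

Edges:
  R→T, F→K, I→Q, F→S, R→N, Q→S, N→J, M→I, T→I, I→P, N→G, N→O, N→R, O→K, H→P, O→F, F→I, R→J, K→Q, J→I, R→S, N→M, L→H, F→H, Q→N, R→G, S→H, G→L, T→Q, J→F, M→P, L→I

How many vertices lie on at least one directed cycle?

12

A vertex is on a directed cycle iff it belongs to a strongly connected component of size ≥ 2 (or has a self-loop).
The vertices on cycles are {F, G, I, J, K, L, M, N, O, Q, R, T} — 12 in total.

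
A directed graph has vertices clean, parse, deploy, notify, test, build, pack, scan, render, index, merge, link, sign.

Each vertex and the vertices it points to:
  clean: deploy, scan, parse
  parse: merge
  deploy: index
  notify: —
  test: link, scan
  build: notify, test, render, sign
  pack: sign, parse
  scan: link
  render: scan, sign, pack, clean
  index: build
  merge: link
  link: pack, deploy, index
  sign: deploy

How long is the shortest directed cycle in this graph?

4

For each vertex v, BFS finds the shortest path from v back to v.
The shortest such closed walk is build → sign → deploy → index → build, length 4.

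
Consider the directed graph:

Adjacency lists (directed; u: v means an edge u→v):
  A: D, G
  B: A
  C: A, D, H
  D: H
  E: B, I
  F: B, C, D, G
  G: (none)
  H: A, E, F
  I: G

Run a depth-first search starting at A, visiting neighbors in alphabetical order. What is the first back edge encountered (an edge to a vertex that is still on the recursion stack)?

DFS from A (visiting neighbors in alphabetical order); mark gray on enter, black on exit:
A gray
  D gray
    H gray
      H→A: A is gray → back edge
First back edge: H → A.

H→A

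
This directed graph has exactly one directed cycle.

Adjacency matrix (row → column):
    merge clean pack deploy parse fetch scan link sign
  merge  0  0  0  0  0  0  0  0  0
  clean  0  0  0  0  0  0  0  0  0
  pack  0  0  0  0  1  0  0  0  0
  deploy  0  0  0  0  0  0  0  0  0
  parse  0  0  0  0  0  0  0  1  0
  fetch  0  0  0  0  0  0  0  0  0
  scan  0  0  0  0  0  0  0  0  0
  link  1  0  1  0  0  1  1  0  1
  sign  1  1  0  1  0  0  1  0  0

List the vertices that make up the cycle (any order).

link, pack, parse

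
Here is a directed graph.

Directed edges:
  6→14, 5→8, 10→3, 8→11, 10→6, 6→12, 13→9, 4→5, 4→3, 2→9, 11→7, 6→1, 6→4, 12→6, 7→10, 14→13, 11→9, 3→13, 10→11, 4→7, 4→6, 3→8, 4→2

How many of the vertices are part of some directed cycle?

A vertex is on a directed cycle iff it belongs to a strongly connected component of size ≥ 2 (or has a self-loop).
The vertices on cycles are {3, 4, 5, 6, 7, 8, 10, 11, 12} — 9 in total.

9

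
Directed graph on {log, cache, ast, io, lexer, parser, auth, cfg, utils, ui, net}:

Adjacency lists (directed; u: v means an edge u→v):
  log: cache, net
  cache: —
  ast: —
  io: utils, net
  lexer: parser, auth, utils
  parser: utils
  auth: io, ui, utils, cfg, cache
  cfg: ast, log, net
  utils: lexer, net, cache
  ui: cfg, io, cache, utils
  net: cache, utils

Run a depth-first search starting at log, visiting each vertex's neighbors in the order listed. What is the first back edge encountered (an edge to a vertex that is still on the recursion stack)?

DFS from log (visiting each vertex's neighbors in the order listed); mark gray on enter, black on exit:
log gray
  cache gray
  cache black
  net gray
    net→cache: cache black — skip
    utils gray
      lexer gray
        parser gray
          parser→utils: utils is gray → back edge
First back edge: parser → utils.

parser→utils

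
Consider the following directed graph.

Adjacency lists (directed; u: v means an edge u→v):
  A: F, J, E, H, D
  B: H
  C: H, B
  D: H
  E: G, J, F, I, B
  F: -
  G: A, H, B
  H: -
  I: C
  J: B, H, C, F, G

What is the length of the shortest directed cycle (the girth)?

For each vertex v, BFS finds the shortest path from v back to v.
The shortest such closed walk is G → A → J → G, length 3.

3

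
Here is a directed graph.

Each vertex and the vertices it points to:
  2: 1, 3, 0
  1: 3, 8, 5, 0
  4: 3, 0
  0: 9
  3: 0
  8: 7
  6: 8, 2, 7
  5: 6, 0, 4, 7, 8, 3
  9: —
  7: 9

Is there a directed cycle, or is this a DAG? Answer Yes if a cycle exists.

Yes

DFS with white/gray/black marking, starting from 4:
4 gray
  3 gray
    0 gray
      9 gray
      9 black
    0 black
  3 black
  4→0: 0 black — skip
4 black
2 gray
  1 gray
    1→3: 3 black — skip
    8 gray
      7 gray
        7→9: 9 black — skip
      7 black
    8 black
    5 gray
      6 gray
        6→8: 8 black — skip
        6→2: 2 is gray → back edge
Back edge found, so a cycle exists: 2 → 1 → 5 → 6 → 2.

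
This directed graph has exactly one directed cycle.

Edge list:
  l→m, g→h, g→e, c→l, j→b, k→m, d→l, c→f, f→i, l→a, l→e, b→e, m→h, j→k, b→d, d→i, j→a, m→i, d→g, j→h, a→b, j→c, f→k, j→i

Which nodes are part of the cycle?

a, b, d, l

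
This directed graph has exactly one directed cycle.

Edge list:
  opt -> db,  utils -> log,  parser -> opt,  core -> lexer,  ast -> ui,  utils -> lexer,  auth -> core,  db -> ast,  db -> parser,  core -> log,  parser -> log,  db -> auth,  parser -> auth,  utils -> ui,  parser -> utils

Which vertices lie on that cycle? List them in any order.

db, opt, parser

DFS with gray/black marking from db:
db gray
  parser gray
    log gray
    log black
    opt gray
      opt→db: db is gray → back edge
Back edge closes the cycle db → parser → opt → db; its vertices are {db, opt, parser}.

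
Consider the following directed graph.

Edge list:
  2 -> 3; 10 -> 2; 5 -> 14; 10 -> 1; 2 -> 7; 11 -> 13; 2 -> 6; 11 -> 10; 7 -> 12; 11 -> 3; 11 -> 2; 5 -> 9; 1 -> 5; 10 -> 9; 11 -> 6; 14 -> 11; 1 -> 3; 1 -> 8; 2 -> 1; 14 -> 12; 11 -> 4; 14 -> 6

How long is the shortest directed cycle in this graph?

For each vertex v, BFS finds the shortest path from v back to v.
The shortest such closed walk is 14 → 11 → 2 → 1 → 5 → 14, length 5.

5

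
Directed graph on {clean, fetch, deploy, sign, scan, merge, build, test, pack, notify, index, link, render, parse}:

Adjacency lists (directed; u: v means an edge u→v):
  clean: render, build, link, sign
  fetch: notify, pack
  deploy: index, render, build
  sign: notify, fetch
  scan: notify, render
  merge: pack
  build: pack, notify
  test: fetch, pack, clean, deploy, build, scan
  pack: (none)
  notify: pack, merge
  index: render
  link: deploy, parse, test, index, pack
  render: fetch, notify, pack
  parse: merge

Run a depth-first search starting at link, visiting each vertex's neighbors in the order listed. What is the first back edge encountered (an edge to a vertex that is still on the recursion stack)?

DFS from link (visiting each vertex's neighbors in the order listed); mark gray on enter, black on exit:
link gray
  deploy gray
    index gray
      render gray
        fetch gray
          notify gray
            pack gray
            pack black
            merge gray
              merge→pack: pack black — skip
            merge black
          notify black
          fetch→pack: pack black — skip
        fetch black
        render→notify: notify black — skip
        render→pack: pack black — skip
      render black
    index black
    deploy→render: render black — skip
    build gray
      build→pack: pack black — skip
      build→notify: notify black — skip
    build black
  deploy black
  parse gray
    parse→merge: merge black — skip
  parse black
  test gray
    test→fetch: fetch black — skip
    test→pack: pack black — skip
    clean gray
      clean→render: render black — skip
      clean→build: build black — skip
      clean→link: link is gray → back edge
First back edge: clean → link.

clean→link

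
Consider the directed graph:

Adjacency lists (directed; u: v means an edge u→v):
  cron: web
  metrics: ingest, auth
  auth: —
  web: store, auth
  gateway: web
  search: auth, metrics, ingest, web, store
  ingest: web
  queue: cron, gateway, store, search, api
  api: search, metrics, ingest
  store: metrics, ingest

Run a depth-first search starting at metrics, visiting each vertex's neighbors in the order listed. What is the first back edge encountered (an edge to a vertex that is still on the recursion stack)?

store→metrics

DFS from metrics (visiting each vertex's neighbors in the order listed); mark gray on enter, black on exit:
metrics gray
  ingest gray
    web gray
      store gray
        store→metrics: metrics is gray → back edge
First back edge: store → metrics.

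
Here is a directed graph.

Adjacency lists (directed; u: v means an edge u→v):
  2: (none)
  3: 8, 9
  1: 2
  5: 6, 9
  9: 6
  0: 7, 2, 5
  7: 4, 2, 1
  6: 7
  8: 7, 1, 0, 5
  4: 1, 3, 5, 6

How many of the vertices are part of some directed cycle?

8

A vertex is on a directed cycle iff it belongs to a strongly connected component of size ≥ 2 (or has a self-loop).
The vertices on cycles are {0, 3, 4, 5, 6, 7, 8, 9} — 8 in total.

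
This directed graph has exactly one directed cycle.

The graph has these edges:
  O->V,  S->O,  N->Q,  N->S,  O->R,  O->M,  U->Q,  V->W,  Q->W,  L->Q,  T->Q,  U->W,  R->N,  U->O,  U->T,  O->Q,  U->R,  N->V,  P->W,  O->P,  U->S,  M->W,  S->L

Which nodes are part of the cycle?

DFS with gray/black marking from S:
S gray
  L gray
    Q gray
      W gray
      W black
    Q black
  L black
  O gray
    M gray
      M→W: W black — skip
    M black
    P gray
      P→W: W black — skip
    P black
    V gray
      V→W: W black — skip
    V black
    O→Q: Q black — skip
    R gray
      N gray
        N→S: S is gray → back edge
Back edge closes the cycle S → O → R → N → S; its vertices are {N, O, R, S}.

N, O, R, S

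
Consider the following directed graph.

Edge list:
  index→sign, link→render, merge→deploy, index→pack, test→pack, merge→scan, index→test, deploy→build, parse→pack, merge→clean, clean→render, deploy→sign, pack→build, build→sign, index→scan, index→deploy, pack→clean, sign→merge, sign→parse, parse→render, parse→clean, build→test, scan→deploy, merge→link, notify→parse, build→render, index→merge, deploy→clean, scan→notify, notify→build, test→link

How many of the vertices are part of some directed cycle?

9

A vertex is on a directed cycle iff it belongs to a strongly connected component of size ≥ 2 (or has a self-loop).
The vertices on cycles are {pack, scan, sign, test, build, merge, parse, deploy, notify} — 9 in total.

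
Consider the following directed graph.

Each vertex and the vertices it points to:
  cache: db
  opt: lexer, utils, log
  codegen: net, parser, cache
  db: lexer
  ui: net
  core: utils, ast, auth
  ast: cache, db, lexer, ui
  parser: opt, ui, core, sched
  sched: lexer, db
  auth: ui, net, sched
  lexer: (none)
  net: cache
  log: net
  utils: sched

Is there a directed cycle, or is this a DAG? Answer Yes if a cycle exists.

DFS with white/gray/black marking, starting from ui:
ui gray
  net gray
    cache gray
      db gray
        lexer gray
        lexer black
      db black
    cache black
  net black
ui black
opt gray
  opt→lexer: lexer black — skip
  utils gray
    sched gray
      sched→lexer: lexer black — skip
      sched→db: db black — skip
    sched black
  utils black
  log gray
    log→net: net black — skip
  log black
opt black
codegen gray
  codegen→net: net black — skip
  parser gray
    parser→opt: opt black — skip
    parser→ui: ui black — skip
    core gray
      core→utils: utils black — skip
      ast gray
        ast→cache: cache black — skip
        ast→db: db black — skip
        ast→lexer: lexer black — skip
        ast→ui: ui black — skip
      ast black
      auth gray
        auth→ui: ui black — skip
        auth→net: net black — skip
        auth→sched: sched black — skip
      auth black
    core black
    parser→sched: sched black — skip
  parser black
  codegen→cache: cache black — skip
codegen black
Every edge goes to a white or black vertex — no back edge, so the graph is acyclic.

No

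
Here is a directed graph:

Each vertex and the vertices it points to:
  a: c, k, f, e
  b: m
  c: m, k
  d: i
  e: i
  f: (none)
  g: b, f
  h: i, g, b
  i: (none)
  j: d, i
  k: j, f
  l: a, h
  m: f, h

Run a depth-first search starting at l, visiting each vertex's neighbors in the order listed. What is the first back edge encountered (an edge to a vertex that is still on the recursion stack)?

b→m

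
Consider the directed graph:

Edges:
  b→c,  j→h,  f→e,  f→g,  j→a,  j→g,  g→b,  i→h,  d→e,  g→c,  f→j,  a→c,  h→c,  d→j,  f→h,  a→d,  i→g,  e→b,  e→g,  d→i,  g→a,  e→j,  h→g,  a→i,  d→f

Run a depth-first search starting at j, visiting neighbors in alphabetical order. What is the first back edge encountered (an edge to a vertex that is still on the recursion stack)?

DFS from j (visiting neighbors in alphabetical order); mark gray on enter, black on exit:
j gray
  a gray
    c gray
    c black
    d gray
      e gray
        b gray
          b→c: c black — skip
        b black
        g gray
          g→a: a is gray → back edge
First back edge: g → a.

g->a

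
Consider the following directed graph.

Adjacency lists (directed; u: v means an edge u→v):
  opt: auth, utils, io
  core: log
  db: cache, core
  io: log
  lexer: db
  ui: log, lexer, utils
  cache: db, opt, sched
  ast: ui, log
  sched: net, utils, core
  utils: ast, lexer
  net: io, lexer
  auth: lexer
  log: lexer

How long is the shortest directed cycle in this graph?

For each vertex v, BFS finds the shortest path from v back to v.
The shortest such closed walk is db → cache → db, length 2.

2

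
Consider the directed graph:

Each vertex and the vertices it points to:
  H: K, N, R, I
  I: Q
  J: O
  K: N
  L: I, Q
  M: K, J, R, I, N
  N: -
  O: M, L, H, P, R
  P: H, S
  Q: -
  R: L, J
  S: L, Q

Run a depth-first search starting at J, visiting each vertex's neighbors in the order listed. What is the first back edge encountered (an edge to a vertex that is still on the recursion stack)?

M→J

DFS from J (visiting each vertex's neighbors in the order listed); mark gray on enter, black on exit:
J gray
  O gray
    M gray
      K gray
        N gray
        N black
      K black
      M→J: J is gray → back edge
First back edge: M → J.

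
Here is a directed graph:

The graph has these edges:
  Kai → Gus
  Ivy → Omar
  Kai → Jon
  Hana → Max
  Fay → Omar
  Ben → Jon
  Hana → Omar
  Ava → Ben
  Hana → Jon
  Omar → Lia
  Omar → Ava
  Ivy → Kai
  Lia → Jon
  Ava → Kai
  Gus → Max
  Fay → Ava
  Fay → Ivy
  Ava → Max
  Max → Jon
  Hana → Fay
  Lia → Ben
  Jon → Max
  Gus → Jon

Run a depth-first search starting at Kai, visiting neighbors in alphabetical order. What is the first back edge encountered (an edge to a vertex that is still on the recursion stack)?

Max->Jon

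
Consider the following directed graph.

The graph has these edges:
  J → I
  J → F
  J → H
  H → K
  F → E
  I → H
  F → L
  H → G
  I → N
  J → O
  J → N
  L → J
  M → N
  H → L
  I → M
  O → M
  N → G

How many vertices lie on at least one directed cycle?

A vertex is on a directed cycle iff it belongs to a strongly connected component of size ≥ 2 (or has a self-loop).
The vertices on cycles are {F, H, I, J, L} — 5 in total.

5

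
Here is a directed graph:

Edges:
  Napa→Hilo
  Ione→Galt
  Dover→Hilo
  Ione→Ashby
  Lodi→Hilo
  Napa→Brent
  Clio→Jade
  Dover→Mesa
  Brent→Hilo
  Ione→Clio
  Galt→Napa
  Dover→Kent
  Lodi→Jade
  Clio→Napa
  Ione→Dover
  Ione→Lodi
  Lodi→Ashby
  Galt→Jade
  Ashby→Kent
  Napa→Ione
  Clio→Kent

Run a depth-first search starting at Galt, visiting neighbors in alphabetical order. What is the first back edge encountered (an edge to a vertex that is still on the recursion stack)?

DFS from Galt (visiting neighbors in alphabetical order); mark gray on enter, black on exit:
Galt gray
  Jade gray
  Jade black
  Napa gray
    Brent gray
      Hilo gray
      Hilo black
    Brent black
    Napa→Hilo: Hilo black — skip
    Ione gray
      Ashby gray
        Kent gray
        Kent black
      Ashby black
      Clio gray
        Clio→Jade: Jade black — skip
        Clio→Kent: Kent black — skip
        Clio→Napa: Napa is gray → back edge
First back edge: Clio → Napa.

Clio->Napa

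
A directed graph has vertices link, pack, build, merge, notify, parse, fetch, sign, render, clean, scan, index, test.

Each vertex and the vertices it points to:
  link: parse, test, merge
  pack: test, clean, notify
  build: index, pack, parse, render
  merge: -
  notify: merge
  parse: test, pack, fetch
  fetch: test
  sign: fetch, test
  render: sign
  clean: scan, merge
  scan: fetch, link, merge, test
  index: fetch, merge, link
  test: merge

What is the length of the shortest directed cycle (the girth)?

5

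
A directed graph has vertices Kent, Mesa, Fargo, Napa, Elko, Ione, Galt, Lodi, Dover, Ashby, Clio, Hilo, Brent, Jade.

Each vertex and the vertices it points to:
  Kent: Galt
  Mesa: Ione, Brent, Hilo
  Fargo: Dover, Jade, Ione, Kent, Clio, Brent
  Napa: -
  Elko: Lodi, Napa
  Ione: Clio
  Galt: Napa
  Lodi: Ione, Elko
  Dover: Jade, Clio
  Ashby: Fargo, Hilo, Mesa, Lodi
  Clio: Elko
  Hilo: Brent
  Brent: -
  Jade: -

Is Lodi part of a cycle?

Lodi is on a cycle iff Lodi can reach itself via ≥1 edge.
Lodi → Elko → Lodi — yes.

Yes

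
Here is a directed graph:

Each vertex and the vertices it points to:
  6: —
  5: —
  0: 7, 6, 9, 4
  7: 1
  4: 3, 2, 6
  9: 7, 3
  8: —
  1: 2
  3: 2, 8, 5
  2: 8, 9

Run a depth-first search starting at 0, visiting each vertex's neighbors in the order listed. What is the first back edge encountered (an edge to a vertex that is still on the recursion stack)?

DFS from 0 (visiting each vertex's neighbors in the order listed); mark gray on enter, black on exit:
0 gray
  7 gray
    1 gray
      2 gray
        8 gray
        8 black
        9 gray
          9→7: 7 is gray → back edge
First back edge: 9 → 7.

9->7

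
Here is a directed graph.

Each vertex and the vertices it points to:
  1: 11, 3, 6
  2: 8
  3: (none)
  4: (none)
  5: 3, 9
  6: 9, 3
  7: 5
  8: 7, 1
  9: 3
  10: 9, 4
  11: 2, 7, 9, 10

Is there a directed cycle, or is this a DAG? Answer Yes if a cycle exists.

DFS with white/gray/black marking, starting from 6:
6 gray
  9 gray
    3 gray
    3 black
  9 black
  6→3: 3 black — skip
6 black
1 gray
  11 gray
    2 gray
      8 gray
        7 gray
          5 gray
            5→3: 3 black — skip
            5→9: 9 black — skip
          5 black
        7 black
        8→1: 1 is gray → back edge
Back edge found, so a cycle exists: 1 → 11 → 2 → 8 → 1.

Yes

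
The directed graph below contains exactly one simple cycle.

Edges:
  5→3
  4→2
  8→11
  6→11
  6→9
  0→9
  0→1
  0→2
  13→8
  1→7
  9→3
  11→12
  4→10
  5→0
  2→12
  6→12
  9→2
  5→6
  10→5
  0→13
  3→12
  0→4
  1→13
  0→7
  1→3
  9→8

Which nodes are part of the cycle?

0, 4, 5, 10

DFS with gray/black marking from 5:
5 gray
  6 gray
    12 gray
    12 black
    11 gray
      11→12: 12 black — skip
    11 black
    9 gray
      3 gray
        3→12: 12 black — skip
      3 black
      8 gray
        8→11: 11 black — skip
      8 black
      2 gray
        2→12: 12 black — skip
      2 black
    9 black
  6 black
  0 gray
    0→9: 9 black — skip
    1 gray
      1→3: 3 black — skip
      13 gray
        13→8: 8 black — skip
      13 black
      7 gray
      7 black
    1 black
    0→2: 2 black — skip
    4 gray
      10 gray
        10→5: 5 is gray → back edge
Back edge closes the cycle 5 → 0 → 4 → 10 → 5; its vertices are {0, 4, 5, 10}.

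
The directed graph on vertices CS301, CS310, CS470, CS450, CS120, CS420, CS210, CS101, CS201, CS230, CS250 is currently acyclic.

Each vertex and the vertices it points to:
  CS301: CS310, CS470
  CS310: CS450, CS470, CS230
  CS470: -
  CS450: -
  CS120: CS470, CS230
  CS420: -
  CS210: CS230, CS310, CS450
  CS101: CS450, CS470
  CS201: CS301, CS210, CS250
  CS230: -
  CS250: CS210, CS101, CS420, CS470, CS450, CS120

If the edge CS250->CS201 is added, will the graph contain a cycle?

Adding CS250→CS201 creates a cycle iff CS201 can already reach CS250.
Path from CS201: CS201 → CS250.
So CS201 → … → CS250 → CS201 is a cycle.

Yes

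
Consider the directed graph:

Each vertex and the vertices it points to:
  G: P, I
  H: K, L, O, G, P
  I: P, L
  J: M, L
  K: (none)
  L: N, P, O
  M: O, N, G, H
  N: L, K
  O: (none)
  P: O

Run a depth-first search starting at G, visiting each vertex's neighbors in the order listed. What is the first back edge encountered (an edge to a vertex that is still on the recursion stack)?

N→L

DFS from G (visiting each vertex's neighbors in the order listed); mark gray on enter, black on exit:
G gray
  P gray
    O gray
    O black
  P black
  I gray
    I→P: P black — skip
    L gray
      N gray
        N→L: L is gray → back edge
First back edge: N → L.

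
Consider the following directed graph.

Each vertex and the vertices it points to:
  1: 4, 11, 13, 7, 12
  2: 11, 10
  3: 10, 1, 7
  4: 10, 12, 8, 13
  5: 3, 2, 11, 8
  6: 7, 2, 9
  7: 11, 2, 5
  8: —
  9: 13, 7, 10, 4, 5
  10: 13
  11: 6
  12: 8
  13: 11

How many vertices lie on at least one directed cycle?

A vertex is on a directed cycle iff it belongs to a strongly connected component of size ≥ 2 (or has a self-loop).
The vertices on cycles are {1, 2, 3, 4, 5, 6, 7, 9, 10, 11, 13} — 11 in total.

11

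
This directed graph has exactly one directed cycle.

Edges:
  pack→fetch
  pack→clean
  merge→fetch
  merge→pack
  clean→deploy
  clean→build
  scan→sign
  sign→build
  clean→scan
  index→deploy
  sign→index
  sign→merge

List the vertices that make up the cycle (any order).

DFS with gray/black marking from sign:
sign gray
  build gray
  build black
  index gray
    deploy gray
    deploy black
  index black
  merge gray
    fetch gray
    fetch black
    pack gray
      pack→fetch: fetch black — skip
      clean gray
        scan gray
          scan→sign: sign is gray → back edge
Back edge closes the cycle sign → merge → pack → clean → scan → sign; its vertices are {pack, scan, sign, clean, merge}.

pack, scan, sign, clean, merge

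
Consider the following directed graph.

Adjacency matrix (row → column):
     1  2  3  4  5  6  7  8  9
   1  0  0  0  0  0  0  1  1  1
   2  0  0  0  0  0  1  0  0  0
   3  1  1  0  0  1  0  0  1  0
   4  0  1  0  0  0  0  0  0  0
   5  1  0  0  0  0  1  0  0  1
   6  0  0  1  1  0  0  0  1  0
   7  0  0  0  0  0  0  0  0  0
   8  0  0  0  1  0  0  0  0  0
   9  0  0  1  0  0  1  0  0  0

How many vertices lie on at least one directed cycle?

A vertex is on a directed cycle iff it belongs to a strongly connected component of size ≥ 2 (or has a self-loop).
The vertices on cycles are {1, 2, 3, 4, 5, 6, 8, 9} — 8 in total.

8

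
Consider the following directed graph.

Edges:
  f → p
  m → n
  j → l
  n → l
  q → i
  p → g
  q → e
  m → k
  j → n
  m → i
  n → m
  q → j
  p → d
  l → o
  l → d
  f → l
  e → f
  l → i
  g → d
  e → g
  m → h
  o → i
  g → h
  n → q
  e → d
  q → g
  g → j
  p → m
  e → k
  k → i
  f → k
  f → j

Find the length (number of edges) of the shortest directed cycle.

2

For each vertex v, BFS finds the shortest path from v back to v.
The shortest such closed walk is m → n → m, length 2.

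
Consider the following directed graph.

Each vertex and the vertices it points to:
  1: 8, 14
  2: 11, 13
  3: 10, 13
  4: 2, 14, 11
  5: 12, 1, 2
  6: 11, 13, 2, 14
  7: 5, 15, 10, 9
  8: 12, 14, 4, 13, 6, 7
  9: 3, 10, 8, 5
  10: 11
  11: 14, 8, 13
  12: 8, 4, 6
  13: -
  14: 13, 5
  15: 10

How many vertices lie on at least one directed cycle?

14

A vertex is on a directed cycle iff it belongs to a strongly connected component of size ≥ 2 (or has a self-loop).
The vertices on cycles are {1, 2, 3, 4, 5, 6, 7, 8, 9, 10, 11, 12, 14, 15} — 14 in total.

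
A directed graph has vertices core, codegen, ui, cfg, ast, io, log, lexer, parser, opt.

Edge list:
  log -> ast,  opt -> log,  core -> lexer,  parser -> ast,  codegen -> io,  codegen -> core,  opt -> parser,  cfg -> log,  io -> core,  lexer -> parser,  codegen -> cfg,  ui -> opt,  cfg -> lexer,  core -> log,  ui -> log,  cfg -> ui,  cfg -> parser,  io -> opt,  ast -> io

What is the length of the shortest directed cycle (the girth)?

For each vertex v, BFS finds the shortest path from v back to v.
The shortest such closed walk is core → log → ast → io → core, length 4.

4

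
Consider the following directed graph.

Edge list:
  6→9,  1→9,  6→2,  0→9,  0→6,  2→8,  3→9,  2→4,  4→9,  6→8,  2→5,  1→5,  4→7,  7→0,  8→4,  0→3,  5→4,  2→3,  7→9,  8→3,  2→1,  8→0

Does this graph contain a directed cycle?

Yes

DFS with white/gray/black marking, starting from 1:
1 gray
  9 gray
  9 black
  5 gray
    4 gray
      4→9: 9 black — skip
      7 gray
        7→9: 9 black — skip
        0 gray
          6 gray
            6→9: 9 black — skip
            2 gray
              2→5: 5 is gray → back edge
Back edge found, so a cycle exists: 5 → 4 → 7 → 0 → 6 → 2 → 5.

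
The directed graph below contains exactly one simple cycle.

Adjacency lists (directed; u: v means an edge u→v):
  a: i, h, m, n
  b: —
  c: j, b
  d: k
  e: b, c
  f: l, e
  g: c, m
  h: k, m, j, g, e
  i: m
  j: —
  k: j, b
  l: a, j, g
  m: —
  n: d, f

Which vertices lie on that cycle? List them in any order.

DFS with gray/black marking from a:
a gray
  i gray
    m gray
    m black
  i black
  h gray
    k gray
      j gray
      j black
      b gray
      b black
    k black
    h→m: m black — skip
    h→j: j black — skip
    g gray
      c gray
        c→j: j black — skip
        c→b: b black — skip
      c black
      g→m: m black — skip
    g black
    e gray
      e→b: b black — skip
      e→c: c black — skip
    e black
  h black
  a→m: m black — skip
  n gray
    d gray
      d→k: k black — skip
    d black
    f gray
      l gray
        l→a: a is gray → back edge
Back edge closes the cycle a → n → f → l → a; its vertices are {a, f, l, n}.

a, f, l, n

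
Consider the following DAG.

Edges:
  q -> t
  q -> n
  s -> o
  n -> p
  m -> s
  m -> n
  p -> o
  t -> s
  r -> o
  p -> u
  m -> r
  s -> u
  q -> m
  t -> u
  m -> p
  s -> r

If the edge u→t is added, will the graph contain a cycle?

Adding u→t creates a cycle iff t can already reach u.
Path from t: t → u.
So t → … → u → t is a cycle.

Yes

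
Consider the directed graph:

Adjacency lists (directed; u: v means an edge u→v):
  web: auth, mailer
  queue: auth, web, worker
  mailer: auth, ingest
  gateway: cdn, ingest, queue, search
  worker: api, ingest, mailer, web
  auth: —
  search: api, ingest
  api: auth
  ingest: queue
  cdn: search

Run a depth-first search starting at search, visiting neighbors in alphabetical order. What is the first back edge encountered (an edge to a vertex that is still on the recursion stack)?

DFS from search (visiting neighbors in alphabetical order); mark gray on enter, black on exit:
search gray
  api gray
    auth gray
    auth black
  api black
  ingest gray
    queue gray
      queue→auth: auth black — skip
      web gray
        web→auth: auth black — skip
        mailer gray
          mailer→auth: auth black — skip
          mailer→ingest: ingest is gray → back edge
First back edge: mailer → ingest.

mailer→ingest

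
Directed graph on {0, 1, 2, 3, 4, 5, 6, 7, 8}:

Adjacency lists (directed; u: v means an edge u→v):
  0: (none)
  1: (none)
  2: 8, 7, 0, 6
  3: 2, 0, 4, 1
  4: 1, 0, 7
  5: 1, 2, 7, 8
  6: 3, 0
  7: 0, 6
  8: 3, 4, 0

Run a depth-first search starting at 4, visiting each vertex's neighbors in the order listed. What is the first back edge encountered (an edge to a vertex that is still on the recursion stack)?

DFS from 4 (visiting each vertex's neighbors in the order listed); mark gray on enter, black on exit:
4 gray
  1 gray
  1 black
  0 gray
  0 black
  7 gray
    7→0: 0 black — skip
    6 gray
      3 gray
        2 gray
          8 gray
            8→3: 3 is gray → back edge
First back edge: 8 → 3.

8->3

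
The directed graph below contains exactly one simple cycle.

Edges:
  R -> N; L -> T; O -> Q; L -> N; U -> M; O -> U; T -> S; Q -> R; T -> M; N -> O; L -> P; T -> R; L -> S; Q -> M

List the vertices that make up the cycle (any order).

N, O, Q, R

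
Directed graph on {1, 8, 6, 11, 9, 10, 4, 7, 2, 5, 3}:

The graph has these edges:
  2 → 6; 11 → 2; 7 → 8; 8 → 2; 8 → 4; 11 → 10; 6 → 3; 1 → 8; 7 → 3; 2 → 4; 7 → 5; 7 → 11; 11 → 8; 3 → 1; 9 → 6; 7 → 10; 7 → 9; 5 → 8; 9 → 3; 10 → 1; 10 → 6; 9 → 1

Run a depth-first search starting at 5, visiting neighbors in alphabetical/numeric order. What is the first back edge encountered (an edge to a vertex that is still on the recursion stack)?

1→8

DFS from 5 (visiting neighbors in alphabetical/numeric order); mark gray on enter, black on exit:
5 gray
  8 gray
    2 gray
      4 gray
      4 black
      6 gray
        3 gray
          1 gray
            1→8: 8 is gray → back edge
First back edge: 1 → 8.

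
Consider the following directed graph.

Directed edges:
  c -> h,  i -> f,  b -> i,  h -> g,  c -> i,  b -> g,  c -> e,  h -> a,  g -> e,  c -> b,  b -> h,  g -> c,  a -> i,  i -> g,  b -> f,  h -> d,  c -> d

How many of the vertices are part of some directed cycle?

6

A vertex is on a directed cycle iff it belongs to a strongly connected component of size ≥ 2 (or has a self-loop).
The vertices on cycles are {a, b, c, g, h, i} — 6 in total.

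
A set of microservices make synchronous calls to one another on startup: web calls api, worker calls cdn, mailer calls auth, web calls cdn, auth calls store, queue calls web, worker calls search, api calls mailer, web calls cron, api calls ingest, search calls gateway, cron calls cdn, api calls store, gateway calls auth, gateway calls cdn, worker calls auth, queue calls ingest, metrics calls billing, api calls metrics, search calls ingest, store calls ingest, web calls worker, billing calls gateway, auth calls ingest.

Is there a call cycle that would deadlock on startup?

No

DFS with white/gray/black marking, starting from mailer:
mailer gray
  auth gray
    ingest gray
    ingest black
    store gray
      store→ingest: ingest black — skip
    store black
  auth black
mailer black
queue gray
  web gray
    cdn gray
    cdn black
    api gray
      api→mailer: mailer black — skip
      metrics gray
        billing gray
          gateway gray
            gateway→cdn: cdn black — skip
            gateway→auth: auth black — skip
          gateway black
        billing black
      metrics black
      api→ingest: ingest black — skip
      api→store: store black — skip
    api black
    cron gray
      cron→cdn: cdn black — skip
    cron black
    worker gray
      search gray
        search→ingest: ingest black — skip
        search→gateway: gateway black — skip
      search black
      worker→cdn: cdn black — skip
      worker→auth: auth black — skip
    worker black
  web black
  queue→ingest: ingest black — skip
queue black
Every edge goes to a white or black vertex — no back edge, so the graph is acyclic.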